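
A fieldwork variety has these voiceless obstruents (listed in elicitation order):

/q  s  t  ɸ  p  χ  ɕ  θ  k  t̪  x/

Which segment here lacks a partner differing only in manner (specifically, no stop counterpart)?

/ɕ/

Bilabial: /p/ ~ /ɸ/
Dental: /t̪/ ~ /θ/
Alveolar: /t/ ~ /s/
Velar: /k/ ~ /x/
Uvular: /q/ ~ /χ/
Alveolo-palatal: only /ɕ/ (fricative); no stop partner.
So /ɕ/ is the unpaired segment.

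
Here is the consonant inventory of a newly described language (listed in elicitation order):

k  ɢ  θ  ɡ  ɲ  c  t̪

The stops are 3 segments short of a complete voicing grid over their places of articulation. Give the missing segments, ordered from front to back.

/d̪/, /ɟ/, /q/

place of articulation  voiceless  voiced  
dental            t̪        —       
palatal           c         —       
velar             k         ɡ       
uvular            —         ɢ       
Gaps, from front to back: dental lacks voiced (/d̪/); palatal lacks voiced (/ɟ/); uvular lacks voiceless (/q/).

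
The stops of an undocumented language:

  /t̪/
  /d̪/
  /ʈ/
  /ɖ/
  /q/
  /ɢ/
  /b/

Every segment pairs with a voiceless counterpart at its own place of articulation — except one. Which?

Dental: /t̪/ ~ /d̪/
Retroflex: /ʈ/ ~ /ɖ/
Uvular: /q/ ~ /ɢ/
Bilabial: only /b/ (voiced); no voiceless partner.
So /b/ is the unpaired segment.

/b/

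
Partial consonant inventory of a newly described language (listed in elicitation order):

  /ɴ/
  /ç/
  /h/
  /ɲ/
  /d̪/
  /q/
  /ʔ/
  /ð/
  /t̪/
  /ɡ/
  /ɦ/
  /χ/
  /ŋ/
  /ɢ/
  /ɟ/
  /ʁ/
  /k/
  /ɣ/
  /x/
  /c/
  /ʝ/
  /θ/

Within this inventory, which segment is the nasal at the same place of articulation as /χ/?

/ɴ/

/χ/ is a voiceless uvular fricative.
The nasal at the same place is an uvular nasal — in this inventory, /ɴ/.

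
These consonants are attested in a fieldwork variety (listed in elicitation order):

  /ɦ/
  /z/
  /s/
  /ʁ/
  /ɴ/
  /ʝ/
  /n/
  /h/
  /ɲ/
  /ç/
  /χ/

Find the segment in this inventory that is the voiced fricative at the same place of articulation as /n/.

/z/

/n/ is an alveolar nasal.
The voiced fricative at the same place is a voiced alveolar fricative — in this inventory, /z/.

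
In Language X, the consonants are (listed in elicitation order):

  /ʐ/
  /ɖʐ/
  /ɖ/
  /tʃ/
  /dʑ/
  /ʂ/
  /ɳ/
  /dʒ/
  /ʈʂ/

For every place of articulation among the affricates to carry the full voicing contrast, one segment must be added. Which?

place of articulation  voiceless  voiced  
postalveolar      tʃ        dʒ      
retroflex         ʈʂ        ɖʐ      
alveolo-palatal   —         dʑ      
The alveolo-palatal row has no voiceless member, so the gap is the voiceless alveolo-palatal affricate /tɕ/.

/tɕ/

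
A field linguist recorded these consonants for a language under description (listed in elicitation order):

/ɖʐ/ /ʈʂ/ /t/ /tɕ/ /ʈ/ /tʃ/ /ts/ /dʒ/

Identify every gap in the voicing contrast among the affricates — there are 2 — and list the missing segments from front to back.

/dz/, /dʑ/

alveolar: voiceless /ts/, voiced —.
postalveolar: voiceless /tʃ/, voiced /dʒ/.
retroflex: voiceless /ʈʂ/, voiced /ɖʐ/.
alveolo-palatal: voiceless /tɕ/, voiced —.
Gaps, from front to back: alveolar lacks voiced (/dz/); alveolo-palatal lacks voiced (/dʑ/).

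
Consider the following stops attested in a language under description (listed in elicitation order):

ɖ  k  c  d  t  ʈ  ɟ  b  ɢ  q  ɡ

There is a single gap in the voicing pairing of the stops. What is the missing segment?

/p/

place of articulation  voiceless  voiced  
bilabial          —         b       
alveolar          t         d       
retroflex         ʈ         ɖ       
palatal           c         ɟ       
velar             k         ɡ       
uvular            q         ɢ       
The bilabial row has no voiceless member, so the gap is the voiceless bilabial stop /p/.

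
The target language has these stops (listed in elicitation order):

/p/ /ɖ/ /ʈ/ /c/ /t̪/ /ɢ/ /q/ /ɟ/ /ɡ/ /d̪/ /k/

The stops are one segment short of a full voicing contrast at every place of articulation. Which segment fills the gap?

place of articulation  voiceless  voiced  
bilabial          p         —       
dental            t̪        d̪      
retroflex         ʈ         ɖ       
palatal           c         ɟ       
velar             k         ɡ       
uvular            q         ɢ       
The bilabial row has no voiced member, so the gap is the voiced bilabial stop /b/.

/b/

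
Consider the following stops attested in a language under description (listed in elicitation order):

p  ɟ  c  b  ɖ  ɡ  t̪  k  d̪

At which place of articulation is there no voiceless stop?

Voiceless: /p/ (bilabial), /t̪/ (dental), /c/ (palatal), /k/ (velar).
Voiced: /b/ (bilabial), /d̪/ (dental), /ɖ/ (retroflex), /ɟ/ (palatal), /ɡ/ (velar).
Every place of articulation has a voiceless member except retroflex, where /ʈ/ would be expected.

retroflex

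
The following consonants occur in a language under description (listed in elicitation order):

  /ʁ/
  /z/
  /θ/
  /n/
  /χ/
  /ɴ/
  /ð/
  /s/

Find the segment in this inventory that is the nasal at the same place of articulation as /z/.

/n/

/z/ is a voiced alveolar fricative.
The nasal at the same place is an alveolar nasal — in this inventory, /n/.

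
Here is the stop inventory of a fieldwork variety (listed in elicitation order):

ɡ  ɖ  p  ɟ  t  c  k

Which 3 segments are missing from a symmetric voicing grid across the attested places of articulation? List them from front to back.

/b/, /d/, /ʈ/

Voiceless: /p/ (bilabial), /t/ (alveolar), /c/ (palatal), /k/ (velar).
Voiced: /ɖ/ (retroflex), /ɟ/ (palatal), /ɡ/ (velar).
Gaps, from front to back: bilabial lacks voiced (/b/); alveolar lacks voiced (/d/); retroflex lacks voiceless (/ʈ/).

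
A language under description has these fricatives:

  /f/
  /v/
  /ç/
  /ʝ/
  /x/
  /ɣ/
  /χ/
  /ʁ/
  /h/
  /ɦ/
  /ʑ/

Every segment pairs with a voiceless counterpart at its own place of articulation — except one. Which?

/ʑ/

Labiodental: /f/ ~ /v/
Palatal: /ç/ ~ /ʝ/
Velar: /x/ ~ /ɣ/
Uvular: /χ/ ~ /ʁ/
Glottal: /h/ ~ /ɦ/
Alveolo-palatal: only /ʑ/ (voiced); no voiceless partner.
So /ʑ/ is the unpaired segment.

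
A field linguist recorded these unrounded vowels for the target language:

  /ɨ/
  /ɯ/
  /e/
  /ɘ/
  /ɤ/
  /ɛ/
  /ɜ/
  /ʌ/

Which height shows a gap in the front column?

high

Front: /e/ (high-mid), /ɛ/ (low-mid).
Central: /ɨ/ (high), /ɘ/ (high-mid), /ɜ/ (low-mid).
Back: /ɯ/ (high), /ɤ/ (high-mid), /ʌ/ (low-mid).
Every height has a front member except high, where /i/ would be expected.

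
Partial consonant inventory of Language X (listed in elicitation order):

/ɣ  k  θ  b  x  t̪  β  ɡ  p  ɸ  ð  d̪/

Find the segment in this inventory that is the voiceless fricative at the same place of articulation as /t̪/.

/t̪/ is a voiceless dental stop.
The voiceless fricative at the same place is a voiceless dental fricative — in this inventory, /θ/.

/θ/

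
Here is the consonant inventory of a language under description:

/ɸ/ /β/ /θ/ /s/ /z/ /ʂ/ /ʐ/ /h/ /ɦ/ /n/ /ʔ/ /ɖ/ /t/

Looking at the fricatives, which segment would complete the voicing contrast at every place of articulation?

place of articulation  voiceless  voiced  
bilabial          ɸ         β       
dental            θ         —       
alveolar          s         z       
retroflex         ʂ         ʐ       
glottal           h         ɦ       
The dental row has no voiced member, so the gap is the voiced dental fricative /ð/.

/ð/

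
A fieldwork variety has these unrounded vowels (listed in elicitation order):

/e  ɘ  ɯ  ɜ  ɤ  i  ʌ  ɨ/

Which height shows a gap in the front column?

low-mid

Front: /i/ (high), /e/ (high-mid).
Central: /ɨ/ (high), /ɘ/ (high-mid), /ɜ/ (low-mid).
Back: /ɯ/ (high), /ɤ/ (high-mid), /ʌ/ (low-mid).
Every height has a front member except low-mid, where /ɛ/ would be expected.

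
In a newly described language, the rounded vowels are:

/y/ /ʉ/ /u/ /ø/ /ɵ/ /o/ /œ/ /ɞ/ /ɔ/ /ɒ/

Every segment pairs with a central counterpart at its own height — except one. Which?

High: /y/ ~ /ʉ/ ~ /u/
High-mid: /ø/ ~ /ɵ/ ~ /o/
Low-mid: /œ/ ~ /ɞ/ ~ /ɔ/
Low: only /ɒ/ (back); no central partner.
So /ɒ/ is the unpaired segment.

/ɒ/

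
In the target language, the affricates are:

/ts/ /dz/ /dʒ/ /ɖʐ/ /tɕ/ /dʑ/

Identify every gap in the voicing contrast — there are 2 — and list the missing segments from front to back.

Voiceless: /ts/ (alveolar), /tɕ/ (alveolo-palatal).
Voiced: /dz/ (alveolar), /dʒ/ (postalveolar), /ɖʐ/ (retroflex), /dʑ/ (alveolo-palatal).
Gaps, from front to back: postalveolar lacks voiceless (/tʃ/); retroflex lacks voiceless (/ʈʂ/).

/tʃ/, /ʈʂ/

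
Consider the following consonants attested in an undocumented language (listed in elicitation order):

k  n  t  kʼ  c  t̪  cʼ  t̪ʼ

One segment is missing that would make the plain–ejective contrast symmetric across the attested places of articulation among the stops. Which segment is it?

/tʼ/

Plain: /t̪/ (dental), /t/ (alveolar), /c/ (palatal), /k/ (velar).
Ejective: /t̪ʼ/ (dental), /cʼ/ (palatal), /kʼ/ (velar).
The alveolar row has no ejective member, so the gap is the ejective alveolar stop /tʼ/.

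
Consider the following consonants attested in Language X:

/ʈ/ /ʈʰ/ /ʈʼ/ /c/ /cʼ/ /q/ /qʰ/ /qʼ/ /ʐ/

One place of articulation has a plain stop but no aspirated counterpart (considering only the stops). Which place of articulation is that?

palatal

place of articulation  plain     aspirated  ejective
retroflex         ʈ         ʈʰ        ʈʼ      
palatal           c         —         cʼ      
uvular            q         qʰ        qʼ      
Every place of articulation has an aspirated member except palatal, where /cʰ/ would be expected.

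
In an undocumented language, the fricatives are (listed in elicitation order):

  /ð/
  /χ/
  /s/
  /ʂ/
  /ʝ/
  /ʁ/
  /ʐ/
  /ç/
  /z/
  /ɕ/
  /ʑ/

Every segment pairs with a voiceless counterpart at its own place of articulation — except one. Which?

Alveolar: /s/ ~ /z/
Retroflex: /ʂ/ ~ /ʐ/
Alveolo-palatal: /ɕ/ ~ /ʑ/
Palatal: /ç/ ~ /ʝ/
Uvular: /χ/ ~ /ʁ/
Dental: only /ð/ (voiced); no voiceless partner.
So /ð/ is the unpaired segment.

/ð/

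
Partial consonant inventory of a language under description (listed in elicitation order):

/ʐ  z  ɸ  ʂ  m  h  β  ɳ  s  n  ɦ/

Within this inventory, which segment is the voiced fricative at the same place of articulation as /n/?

/n/ is an alveolar nasal.
The voiced fricative at the same place is a voiced alveolar fricative — in this inventory, /z/.

/z/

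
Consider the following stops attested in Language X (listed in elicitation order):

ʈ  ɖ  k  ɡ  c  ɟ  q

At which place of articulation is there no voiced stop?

place of articulation  voiceless  voiced  
retroflex         ʈ         ɖ       
palatal           c         ɟ       
velar             k         ɡ       
uvular            q         —       
Every place of articulation has a voiced member except uvular, where /ɢ/ would be expected.

uvular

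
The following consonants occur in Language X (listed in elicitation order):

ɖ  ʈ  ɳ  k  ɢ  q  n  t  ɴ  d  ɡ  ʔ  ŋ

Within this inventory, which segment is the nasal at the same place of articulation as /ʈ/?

/ɳ/

/ʈ/ is a voiceless retroflex stop.
The nasal at the same place is a retroflex nasal — in this inventory, /ɳ/.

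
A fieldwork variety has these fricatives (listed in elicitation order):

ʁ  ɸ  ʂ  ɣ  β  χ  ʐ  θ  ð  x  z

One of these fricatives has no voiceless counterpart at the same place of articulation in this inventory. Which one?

Bilabial: /ɸ/ ~ /β/
Dental: /θ/ ~ /ð/
Retroflex: /ʂ/ ~ /ʐ/
Velar: /x/ ~ /ɣ/
Uvular: /χ/ ~ /ʁ/
Alveolar: only /z/ (voiced); no voiceless partner.
So /z/ is the unpaired segment.

/z/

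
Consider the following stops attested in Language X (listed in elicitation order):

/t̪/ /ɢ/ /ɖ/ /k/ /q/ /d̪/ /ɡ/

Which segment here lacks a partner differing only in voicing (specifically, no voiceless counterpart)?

Dental: /t̪/ ~ /d̪/
Velar: /k/ ~ /ɡ/
Uvular: /q/ ~ /ɢ/
Retroflex: only /ɖ/ (voiced); no voiceless partner.
So /ɖ/ is the unpaired segment.

/ɖ/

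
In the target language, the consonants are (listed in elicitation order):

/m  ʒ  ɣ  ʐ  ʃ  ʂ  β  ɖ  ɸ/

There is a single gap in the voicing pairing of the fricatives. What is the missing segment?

bilabial: voiceless /ɸ/, voiced /β/.
postalveolar: voiceless /ʃ/, voiced /ʒ/.
retroflex: voiceless /ʂ/, voiced /ʐ/.
velar: voiceless —, voiced /ɣ/.
The velar row has no voiceless member, so the gap is the voiceless velar fricative /x/.

/x/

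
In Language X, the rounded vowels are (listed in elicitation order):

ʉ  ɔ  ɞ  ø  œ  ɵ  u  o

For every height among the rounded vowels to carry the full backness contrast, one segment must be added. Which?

high: front —, central /ʉ/, back /u/.
high-mid: front /ø/, central /ɵ/, back /o/.
low-mid: front /œ/, central /ɞ/, back /ɔ/.
The high row has no front member, so the gap is the high front rounded vowel /y/.

/y/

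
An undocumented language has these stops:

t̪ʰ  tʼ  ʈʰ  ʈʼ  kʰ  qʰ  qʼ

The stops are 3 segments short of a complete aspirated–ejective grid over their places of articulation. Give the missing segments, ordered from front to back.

/t̪ʼ/, /tʰ/, /kʼ/

Aspirated: /t̪ʰ/ (dental), /ʈʰ/ (retroflex), /kʰ/ (velar), /qʰ/ (uvular).
Ejective: /tʼ/ (alveolar), /ʈʼ/ (retroflex), /qʼ/ (uvular).
Gaps, from front to back: dental lacks ejective (/t̪ʼ/); alveolar lacks aspirated (/tʰ/); velar lacks ejective (/kʼ/).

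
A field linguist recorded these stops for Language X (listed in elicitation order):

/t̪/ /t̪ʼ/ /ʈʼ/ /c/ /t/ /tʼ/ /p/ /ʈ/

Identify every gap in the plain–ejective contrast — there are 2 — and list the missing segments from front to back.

place of articulation  plain     ejective
bilabial          p         —       
dental            t̪        t̪ʼ     
alveolar          t         tʼ      
retroflex         ʈ         ʈʼ      
palatal           c         —       
Gaps, from front to back: bilabial lacks ejective (/pʼ/); palatal lacks ejective (/cʼ/).

/pʼ/, /cʼ/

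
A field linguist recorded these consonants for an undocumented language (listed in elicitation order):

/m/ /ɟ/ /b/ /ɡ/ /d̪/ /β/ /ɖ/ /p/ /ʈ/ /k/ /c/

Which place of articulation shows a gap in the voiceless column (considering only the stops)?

place of articulation  voiceless  voiced  
bilabial          p         b       
dental            —         d̪      
retroflex         ʈ         ɖ       
palatal           c         ɟ       
velar             k         ɡ       
Every place of articulation has a voiceless member except dental, where /t̪/ would be expected.

dental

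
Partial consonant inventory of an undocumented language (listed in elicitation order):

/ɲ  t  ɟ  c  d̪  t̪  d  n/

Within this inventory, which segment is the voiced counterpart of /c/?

/ɟ/

/c/ is a voiceless palatal stop.
The voiced counterpart is a voiced palatal stop — in this inventory, /ɟ/.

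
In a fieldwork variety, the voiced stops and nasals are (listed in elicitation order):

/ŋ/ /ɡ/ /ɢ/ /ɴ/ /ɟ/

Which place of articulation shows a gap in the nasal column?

palatal

Oral stop: /ɟ/ (palatal), /ɡ/ (velar), /ɢ/ (uvular).
Nasal: /ŋ/ (velar), /ɴ/ (uvular).
Every place of articulation has a nasal member except palatal, where /ɲ/ would be expected.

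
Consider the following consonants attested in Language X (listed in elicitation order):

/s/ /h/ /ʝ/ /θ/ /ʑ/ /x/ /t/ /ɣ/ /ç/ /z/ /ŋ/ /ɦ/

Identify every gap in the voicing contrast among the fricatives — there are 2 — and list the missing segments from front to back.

/ð/, /ɕ/

Voiceless: /θ/ (dental), /s/ (alveolar), /ç/ (palatal), /x/ (velar), /h/ (glottal).
Voiced: /z/ (alveolar), /ʑ/ (alveolo-palatal), /ʝ/ (palatal), /ɣ/ (velar), /ɦ/ (glottal).
Gaps, from front to back: dental lacks voiced (/ð/); alveolo-palatal lacks voiceless (/ɕ/).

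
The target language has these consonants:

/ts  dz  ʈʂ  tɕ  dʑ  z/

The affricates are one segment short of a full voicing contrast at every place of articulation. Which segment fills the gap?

place of articulation  voiceless  voiced  
alveolar          ts        dz      
retroflex         ʈʂ        —       
alveolo-palatal   tɕ        dʑ      
The retroflex row has no voiced member, so the gap is the voiced retroflex affricate /ɖʐ/.

/ɖʐ/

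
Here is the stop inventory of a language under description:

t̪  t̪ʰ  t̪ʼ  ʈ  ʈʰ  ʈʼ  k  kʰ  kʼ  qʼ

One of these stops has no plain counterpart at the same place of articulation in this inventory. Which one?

Dental: /t̪/ ~ /t̪ʰ/ ~ /t̪ʼ/
Retroflex: /ʈ/ ~ /ʈʰ/ ~ /ʈʼ/
Velar: /k/ ~ /kʰ/ ~ /kʼ/
Uvular: only /qʼ/ (ejective); no plain partner.
So /qʼ/ is the unpaired segment.

/qʼ/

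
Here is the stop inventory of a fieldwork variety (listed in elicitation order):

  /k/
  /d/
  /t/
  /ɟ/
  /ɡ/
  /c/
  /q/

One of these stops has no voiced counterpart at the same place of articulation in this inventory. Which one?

/q/

Alveolar: /t/ ~ /d/
Palatal: /c/ ~ /ɟ/
Velar: /k/ ~ /ɡ/
Uvular: only /q/ (voiceless); no voiced partner.
So /q/ is the unpaired segment.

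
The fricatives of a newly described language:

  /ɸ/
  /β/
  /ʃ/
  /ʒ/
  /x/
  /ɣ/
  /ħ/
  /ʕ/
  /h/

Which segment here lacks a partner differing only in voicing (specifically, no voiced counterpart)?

/h/

Bilabial: /ɸ/ ~ /β/
Postalveolar: /ʃ/ ~ /ʒ/
Velar: /x/ ~ /ɣ/
Pharyngeal: /ħ/ ~ /ʕ/
Glottal: only /h/ (voiceless); no voiced partner.
So /h/ is the unpaired segment.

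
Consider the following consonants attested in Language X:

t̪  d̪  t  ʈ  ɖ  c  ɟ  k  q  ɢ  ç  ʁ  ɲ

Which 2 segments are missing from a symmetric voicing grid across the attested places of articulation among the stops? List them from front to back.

place of articulation  voiceless  voiced  
dental            t̪        d̪      
alveolar          t         —       
retroflex         ʈ         ɖ       
palatal           c         ɟ       
velar             k         —       
uvular            q         ɢ       
Gaps, from front to back: alveolar lacks voiced (/d/); velar lacks voiced (/ɡ/).

/d/, /ɡ/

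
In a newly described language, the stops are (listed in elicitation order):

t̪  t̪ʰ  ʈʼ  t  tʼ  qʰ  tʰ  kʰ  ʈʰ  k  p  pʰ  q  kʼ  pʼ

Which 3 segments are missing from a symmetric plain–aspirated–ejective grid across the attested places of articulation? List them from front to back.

/t̪ʼ/, /ʈ/, /qʼ/

bilabial: plain /p/, aspirated /pʰ/, ejective /pʼ/.
dental: plain /t̪/, aspirated /t̪ʰ/, ejective —.
alveolar: plain /t/, aspirated /tʰ/, ejective /tʼ/.
retroflex: plain —, aspirated /ʈʰ/, ejective /ʈʼ/.
velar: plain /k/, aspirated /kʰ/, ejective /kʼ/.
uvular: plain /q/, aspirated /qʰ/, ejective —.
Gaps, from front to back: dental lacks ejective (/t̪ʼ/); retroflex lacks plain (/ʈ/); uvular lacks ejective (/qʼ/).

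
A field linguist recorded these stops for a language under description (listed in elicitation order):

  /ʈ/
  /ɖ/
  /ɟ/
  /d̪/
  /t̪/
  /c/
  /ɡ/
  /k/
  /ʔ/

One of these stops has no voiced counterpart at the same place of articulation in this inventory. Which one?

Dental: /t̪/ ~ /d̪/
Retroflex: /ʈ/ ~ /ɖ/
Palatal: /c/ ~ /ɟ/
Velar: /k/ ~ /ɡ/
Glottal: only /ʔ/ (voiceless); no voiced partner.
So /ʔ/ is the unpaired segment.

/ʔ/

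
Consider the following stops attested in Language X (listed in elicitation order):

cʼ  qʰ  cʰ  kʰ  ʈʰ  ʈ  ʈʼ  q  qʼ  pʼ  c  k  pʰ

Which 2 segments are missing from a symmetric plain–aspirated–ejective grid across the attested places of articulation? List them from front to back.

/p/, /kʼ/

Plain: /ʈ/ (retroflex), /c/ (palatal), /k/ (velar), /q/ (uvular).
Aspirated: /pʰ/ (bilabial), /ʈʰ/ (retroflex), /cʰ/ (palatal), /kʰ/ (velar), /qʰ/ (uvular).
Ejective: /pʼ/ (bilabial), /ʈʼ/ (retroflex), /cʼ/ (palatal), /qʼ/ (uvular).
Gaps, from front to back: bilabial lacks plain (/p/); velar lacks ejective (/kʼ/).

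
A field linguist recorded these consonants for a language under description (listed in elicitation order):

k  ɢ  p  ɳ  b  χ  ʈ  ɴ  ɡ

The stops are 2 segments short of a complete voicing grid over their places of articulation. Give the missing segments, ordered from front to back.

/ɖ/, /q/

bilabial: voiceless /p/, voiced /b/.
retroflex: voiceless /ʈ/, voiced —.
velar: voiceless /k/, voiced /ɡ/.
uvular: voiceless —, voiced /ɢ/.
Gaps, from front to back: retroflex lacks voiced (/ɖ/); uvular lacks voiceless (/q/).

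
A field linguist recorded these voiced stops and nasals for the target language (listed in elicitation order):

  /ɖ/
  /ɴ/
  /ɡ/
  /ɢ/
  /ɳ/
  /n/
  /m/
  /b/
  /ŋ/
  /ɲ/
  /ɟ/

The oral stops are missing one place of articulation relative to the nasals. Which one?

place of articulation  oral stop  nasal   
bilabial          b         m       
alveolar          —         n       
retroflex         ɖ         ɳ       
palatal           ɟ         ɲ       
velar             ɡ         ŋ       
uvular            ɢ         ɴ       
Every place of articulation has an oral stop member except alveolar, where /d/ would be expected.

alveolar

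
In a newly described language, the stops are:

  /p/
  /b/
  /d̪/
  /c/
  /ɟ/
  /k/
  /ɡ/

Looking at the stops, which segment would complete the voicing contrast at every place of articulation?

place of articulation  voiceless  voiced  
bilabial          p         b       
dental            —         d̪      
palatal           c         ɟ       
velar             k         ɡ       
The dental row has no voiceless member, so the gap is the voiceless dental stop /t̪/.

/t̪/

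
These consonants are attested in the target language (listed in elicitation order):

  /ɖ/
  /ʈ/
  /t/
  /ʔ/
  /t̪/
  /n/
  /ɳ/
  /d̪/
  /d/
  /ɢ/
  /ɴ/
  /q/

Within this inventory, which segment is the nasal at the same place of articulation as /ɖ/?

/ɖ/ is a voiced retroflex stop.
The nasal at the same place is a retroflex nasal — in this inventory, /ɳ/.

/ɳ/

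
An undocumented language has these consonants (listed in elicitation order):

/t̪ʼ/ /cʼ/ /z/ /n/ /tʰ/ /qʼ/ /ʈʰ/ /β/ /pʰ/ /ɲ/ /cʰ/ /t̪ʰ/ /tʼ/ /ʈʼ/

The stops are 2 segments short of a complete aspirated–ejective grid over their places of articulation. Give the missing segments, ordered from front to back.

bilabial: aspirated /pʰ/, ejective —.
dental: aspirated /t̪ʰ/, ejective /t̪ʼ/.
alveolar: aspirated /tʰ/, ejective /tʼ/.
retroflex: aspirated /ʈʰ/, ejective /ʈʼ/.
palatal: aspirated /cʰ/, ejective /cʼ/.
uvular: aspirated —, ejective /qʼ/.
Gaps, from front to back: bilabial lacks ejective (/pʼ/); uvular lacks aspirated (/qʰ/).

/pʼ/, /qʰ/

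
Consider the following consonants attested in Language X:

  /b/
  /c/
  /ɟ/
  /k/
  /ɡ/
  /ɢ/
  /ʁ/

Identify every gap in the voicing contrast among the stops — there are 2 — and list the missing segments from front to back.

/p/, /q/

place of articulation  voiceless  voiced  
bilabial          —         b       
palatal           c         ɟ       
velar             k         ɡ       
uvular            —         ɢ       
Gaps, from front to back: bilabial lacks voiceless (/p/); uvular lacks voiceless (/q/).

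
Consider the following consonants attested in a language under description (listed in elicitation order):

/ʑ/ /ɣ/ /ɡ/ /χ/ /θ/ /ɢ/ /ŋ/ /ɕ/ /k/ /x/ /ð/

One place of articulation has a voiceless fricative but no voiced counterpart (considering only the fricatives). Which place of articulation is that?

uvular

dental: voiceless /θ/, voiced /ð/.
alveolo-palatal: voiceless /ɕ/, voiced /ʑ/.
velar: voiceless /x/, voiced /ɣ/.
uvular: voiceless /χ/, voiced —.
Every place of articulation has a voiced member except uvular, where /ʁ/ would be expected.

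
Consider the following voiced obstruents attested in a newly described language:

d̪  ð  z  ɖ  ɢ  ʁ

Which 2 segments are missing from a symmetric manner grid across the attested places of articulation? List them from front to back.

dental: stop /d̪/, fricative /ð/.
alveolar: stop —, fricative /z/.
retroflex: stop /ɖ/, fricative —.
uvular: stop /ɢ/, fricative /ʁ/.
Gaps, from front to back: alveolar lacks stop (/d/); retroflex lacks fricative (/ʐ/).

/d/, /ʐ/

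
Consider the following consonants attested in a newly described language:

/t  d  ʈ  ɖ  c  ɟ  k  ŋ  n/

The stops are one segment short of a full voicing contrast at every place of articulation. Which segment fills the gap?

place of articulation  voiceless  voiced  
alveolar          t         d       
retroflex         ʈ         ɖ       
palatal           c         ɟ       
velar             k         —       
The velar row has no voiced member, so the gap is the voiced velar stop /ɡ/.

/ɡ/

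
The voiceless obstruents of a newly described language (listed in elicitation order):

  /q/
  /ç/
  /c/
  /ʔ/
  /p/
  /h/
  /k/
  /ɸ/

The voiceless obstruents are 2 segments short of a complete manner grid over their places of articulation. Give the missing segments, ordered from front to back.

/x/, /χ/

place of articulation  stop      fricative
bilabial          p         ɸ       
palatal           c         ç       
velar             k         —       
uvular            q         —       
glottal           ʔ         h       
Gaps, from front to back: velar lacks fricative (/x/); uvular lacks fricative (/χ/).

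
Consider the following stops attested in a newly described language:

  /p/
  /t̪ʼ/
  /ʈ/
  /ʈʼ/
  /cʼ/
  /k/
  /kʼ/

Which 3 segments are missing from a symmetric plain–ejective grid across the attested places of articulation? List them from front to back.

/pʼ/, /t̪/, /c/

place of articulation  plain     ejective
bilabial          p         —       
dental            —         t̪ʼ     
retroflex         ʈ         ʈʼ      
palatal           —         cʼ      
velar             k         kʼ      
Gaps, from front to back: bilabial lacks ejective (/pʼ/); dental lacks plain (/t̪/); palatal lacks plain (/c/).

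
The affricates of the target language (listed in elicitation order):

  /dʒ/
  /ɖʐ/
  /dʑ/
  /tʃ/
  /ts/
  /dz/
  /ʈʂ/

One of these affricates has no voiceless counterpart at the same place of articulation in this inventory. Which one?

Alveolar: /ts/ ~ /dz/
Postalveolar: /tʃ/ ~ /dʒ/
Retroflex: /ʈʂ/ ~ /ɖʐ/
Alveolo-palatal: only /dʑ/ (voiced); no voiceless partner.
So /dʑ/ is the unpaired segment.

/dʑ/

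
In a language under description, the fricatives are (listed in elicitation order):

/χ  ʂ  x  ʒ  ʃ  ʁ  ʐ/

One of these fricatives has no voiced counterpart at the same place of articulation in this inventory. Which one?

Postalveolar: /ʃ/ ~ /ʒ/
Retroflex: /ʂ/ ~ /ʐ/
Uvular: /χ/ ~ /ʁ/
Velar: only /x/ (voiceless); no voiced partner.
So /x/ is the unpaired segment.

/x/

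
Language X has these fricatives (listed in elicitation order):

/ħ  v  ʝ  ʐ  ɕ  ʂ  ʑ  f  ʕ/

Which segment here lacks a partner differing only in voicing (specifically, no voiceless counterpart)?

/ʝ/

Labiodental: /f/ ~ /v/
Retroflex: /ʂ/ ~ /ʐ/
Alveolo-palatal: /ɕ/ ~ /ʑ/
Pharyngeal: /ħ/ ~ /ʕ/
Palatal: only /ʝ/ (voiced); no voiceless partner.
So /ʝ/ is the unpaired segment.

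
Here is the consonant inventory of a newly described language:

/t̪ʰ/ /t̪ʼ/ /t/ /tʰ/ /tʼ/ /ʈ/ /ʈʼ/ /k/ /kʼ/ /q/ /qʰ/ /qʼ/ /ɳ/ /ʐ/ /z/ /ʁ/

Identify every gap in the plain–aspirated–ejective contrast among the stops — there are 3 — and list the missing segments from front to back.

dental: plain —, aspirated /t̪ʰ/, ejective /t̪ʼ/.
alveolar: plain /t/, aspirated /tʰ/, ejective /tʼ/.
retroflex: plain /ʈ/, aspirated —, ejective /ʈʼ/.
velar: plain /k/, aspirated —, ejective /kʼ/.
uvular: plain /q/, aspirated /qʰ/, ejective /qʼ/.
Gaps, from front to back: dental lacks plain (/t̪/); retroflex lacks aspirated (/ʈʰ/); velar lacks aspirated (/kʰ/).

/t̪/, /ʈʰ/, /kʰ/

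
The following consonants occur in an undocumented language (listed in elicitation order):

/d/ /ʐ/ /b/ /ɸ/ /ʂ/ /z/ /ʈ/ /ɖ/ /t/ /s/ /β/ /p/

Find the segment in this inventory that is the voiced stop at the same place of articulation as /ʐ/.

/ʐ/ is a voiced retroflex fricative.
The voiced stop at the same place is a voiced retroflex stop — in this inventory, /ɖ/.

/ɖ/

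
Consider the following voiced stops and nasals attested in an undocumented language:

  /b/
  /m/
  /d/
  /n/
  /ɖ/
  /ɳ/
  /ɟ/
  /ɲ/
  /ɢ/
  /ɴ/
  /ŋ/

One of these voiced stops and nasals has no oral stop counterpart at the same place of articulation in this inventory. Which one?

/ŋ/

Bilabial: /b/ ~ /m/
Alveolar: /d/ ~ /n/
Retroflex: /ɖ/ ~ /ɳ/
Palatal: /ɟ/ ~ /ɲ/
Uvular: /ɢ/ ~ /ɴ/
Velar: only /ŋ/ (nasal); no oral stop partner.
So /ŋ/ is the unpaired segment.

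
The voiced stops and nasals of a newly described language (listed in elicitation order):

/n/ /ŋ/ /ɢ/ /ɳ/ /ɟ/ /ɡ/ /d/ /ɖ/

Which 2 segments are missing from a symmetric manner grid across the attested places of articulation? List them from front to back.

/ɲ/, /ɴ/

place of articulation  oral stop  nasal   
alveolar          d         n       
retroflex         ɖ         ɳ       
palatal           ɟ         —       
velar             ɡ         ŋ       
uvular            ɢ         —       
Gaps, from front to back: palatal lacks nasal (/ɲ/); uvular lacks nasal (/ɴ/).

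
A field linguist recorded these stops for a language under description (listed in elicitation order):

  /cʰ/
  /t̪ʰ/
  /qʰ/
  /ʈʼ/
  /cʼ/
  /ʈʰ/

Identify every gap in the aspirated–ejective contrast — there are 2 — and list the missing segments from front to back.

place of articulation  aspirated  ejective
dental            t̪ʰ       —       
retroflex         ʈʰ        ʈʼ      
palatal           cʰ        cʼ      
uvular            qʰ        —       
Gaps, from front to back: dental lacks ejective (/t̪ʼ/); uvular lacks ejective (/qʼ/).

/t̪ʼ/, /qʼ/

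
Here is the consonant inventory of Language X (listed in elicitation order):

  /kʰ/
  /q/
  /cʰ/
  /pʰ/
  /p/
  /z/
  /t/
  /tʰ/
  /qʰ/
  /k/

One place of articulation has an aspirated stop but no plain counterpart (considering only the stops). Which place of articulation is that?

palatal

place of articulation  plain     aspirated
bilabial          p         pʰ      
alveolar          t         tʰ      
palatal           —         cʰ      
velar             k         kʰ      
uvular            q         qʰ      
Every place of articulation has a plain member except palatal, where /c/ would be expected.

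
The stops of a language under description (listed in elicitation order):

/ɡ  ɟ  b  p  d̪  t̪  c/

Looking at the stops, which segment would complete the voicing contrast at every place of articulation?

/k/

place of articulation  voiceless  voiced  
bilabial          p         b       
dental            t̪        d̪      
palatal           c         ɟ       
velar             —         ɡ       
The velar row has no voiceless member, so the gap is the voiceless velar stop /k/.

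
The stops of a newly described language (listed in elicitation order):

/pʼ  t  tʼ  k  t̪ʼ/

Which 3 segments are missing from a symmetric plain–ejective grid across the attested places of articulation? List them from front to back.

/p/, /t̪/, /kʼ/

Plain: /t/ (alveolar), /k/ (velar).
Ejective: /pʼ/ (bilabial), /t̪ʼ/ (dental), /tʼ/ (alveolar).
Gaps, from front to back: bilabial lacks plain (/p/); dental lacks plain (/t̪/); velar lacks ejective (/kʼ/).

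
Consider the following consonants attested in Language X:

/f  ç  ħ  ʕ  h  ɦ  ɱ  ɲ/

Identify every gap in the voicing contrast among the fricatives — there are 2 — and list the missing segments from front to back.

/v/, /ʝ/

place of articulation  voiceless  voiced  
labiodental       f         —       
palatal           ç         —       
pharyngeal        ħ         ʕ       
glottal           h         ɦ       
Gaps, from front to back: labiodental lacks voiced (/v/); palatal lacks voiced (/ʝ/).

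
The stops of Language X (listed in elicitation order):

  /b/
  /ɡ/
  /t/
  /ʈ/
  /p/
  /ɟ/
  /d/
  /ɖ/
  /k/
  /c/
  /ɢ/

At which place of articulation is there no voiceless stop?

Voiceless: /p/ (bilabial), /t/ (alveolar), /ʈ/ (retroflex), /c/ (palatal), /k/ (velar).
Voiced: /b/ (bilabial), /d/ (alveolar), /ɖ/ (retroflex), /ɟ/ (palatal), /ɡ/ (velar), /ɢ/ (uvular).
Every place of articulation has a voiceless member except uvular, where /q/ would be expected.

uvular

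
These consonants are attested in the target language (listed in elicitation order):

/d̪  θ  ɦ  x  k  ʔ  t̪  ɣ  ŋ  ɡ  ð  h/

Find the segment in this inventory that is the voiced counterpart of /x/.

/ɣ/

/x/ is a voiceless velar fricative.
The voiced counterpart is a voiced velar fricative — in this inventory, /ɣ/.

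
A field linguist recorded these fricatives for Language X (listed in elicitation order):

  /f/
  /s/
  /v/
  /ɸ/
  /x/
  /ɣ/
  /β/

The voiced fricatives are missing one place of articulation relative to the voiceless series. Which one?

alveolar

place of articulation  voiceless  voiced  
bilabial          ɸ         β       
labiodental       f         v       
alveolar          s         —       
velar             x         ɣ       
Every place of articulation has a voiced member except alveolar, where /z/ would be expected.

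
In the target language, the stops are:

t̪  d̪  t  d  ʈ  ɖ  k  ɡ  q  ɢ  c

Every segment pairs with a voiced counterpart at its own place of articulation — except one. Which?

Dental: /t̪/ ~ /d̪/
Alveolar: /t/ ~ /d/
Retroflex: /ʈ/ ~ /ɖ/
Velar: /k/ ~ /ɡ/
Uvular: /q/ ~ /ɢ/
Palatal: only /c/ (voiceless); no voiced partner.
So /c/ is the unpaired segment.

/c/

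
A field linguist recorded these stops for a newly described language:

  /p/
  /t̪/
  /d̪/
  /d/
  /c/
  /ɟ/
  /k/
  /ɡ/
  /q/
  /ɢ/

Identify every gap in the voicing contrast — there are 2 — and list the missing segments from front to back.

/b/, /t/

bilabial: voiceless /p/, voiced —.
dental: voiceless /t̪/, voiced /d̪/.
alveolar: voiceless —, voiced /d/.
palatal: voiceless /c/, voiced /ɟ/.
velar: voiceless /k/, voiced /ɡ/.
uvular: voiceless /q/, voiced /ɢ/.
Gaps, from front to back: bilabial lacks voiced (/b/); alveolar lacks voiceless (/t/).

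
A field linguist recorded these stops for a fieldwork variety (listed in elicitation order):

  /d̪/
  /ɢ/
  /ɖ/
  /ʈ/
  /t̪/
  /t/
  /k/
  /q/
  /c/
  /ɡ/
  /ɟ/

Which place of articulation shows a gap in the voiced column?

alveolar

Voiceless: /t̪/ (dental), /t/ (alveolar), /ʈ/ (retroflex), /c/ (palatal), /k/ (velar), /q/ (uvular).
Voiced: /d̪/ (dental), /ɖ/ (retroflex), /ɟ/ (palatal), /ɡ/ (velar), /ɢ/ (uvular).
Every place of articulation has a voiced member except alveolar, where /d/ would be expected.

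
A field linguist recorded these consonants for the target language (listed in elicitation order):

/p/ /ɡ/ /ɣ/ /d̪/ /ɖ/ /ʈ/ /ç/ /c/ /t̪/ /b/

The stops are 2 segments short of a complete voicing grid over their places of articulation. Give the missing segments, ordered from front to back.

Voiceless: /p/ (bilabial), /t̪/ (dental), /ʈ/ (retroflex), /c/ (palatal).
Voiced: /b/ (bilabial), /d̪/ (dental), /ɖ/ (retroflex), /ɡ/ (velar).
Gaps, from front to back: palatal lacks voiced (/ɟ/); velar lacks voiceless (/k/).

/ɟ/, /k/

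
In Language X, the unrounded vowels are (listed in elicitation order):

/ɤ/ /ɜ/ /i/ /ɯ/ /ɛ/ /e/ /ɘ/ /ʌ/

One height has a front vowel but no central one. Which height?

high

Front: /i/ (high), /e/ (high-mid), /ɛ/ (low-mid).
Central: /ɘ/ (high-mid), /ɜ/ (low-mid).
Back: /ɯ/ (high), /ɤ/ (high-mid), /ʌ/ (low-mid).
Every height has a central member except high, where /ɨ/ would be expected.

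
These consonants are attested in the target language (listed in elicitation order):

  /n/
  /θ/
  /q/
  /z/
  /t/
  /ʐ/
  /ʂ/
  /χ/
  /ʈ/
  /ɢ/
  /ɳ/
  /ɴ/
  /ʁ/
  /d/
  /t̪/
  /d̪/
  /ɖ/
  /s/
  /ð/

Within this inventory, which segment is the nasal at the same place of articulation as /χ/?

/χ/ is a voiceless uvular fricative.
The nasal at the same place is an uvular nasal — in this inventory, /ɴ/.

/ɴ/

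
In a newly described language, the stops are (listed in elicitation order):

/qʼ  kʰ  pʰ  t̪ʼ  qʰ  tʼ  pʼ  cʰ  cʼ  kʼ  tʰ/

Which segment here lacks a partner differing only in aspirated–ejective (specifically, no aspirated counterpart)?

Bilabial: /pʰ/ ~ /pʼ/
Alveolar: /tʰ/ ~ /tʼ/
Palatal: /cʰ/ ~ /cʼ/
Velar: /kʰ/ ~ /kʼ/
Uvular: /qʰ/ ~ /qʼ/
Dental: only /t̪ʼ/ (ejective); no aspirated partner.
So /t̪ʼ/ is the unpaired segment.

/t̪ʼ/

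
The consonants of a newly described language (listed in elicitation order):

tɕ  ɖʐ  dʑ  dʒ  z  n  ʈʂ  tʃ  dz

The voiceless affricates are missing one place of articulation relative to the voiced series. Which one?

alveolar: voiceless —, voiced /dz/.
postalveolar: voiceless /tʃ/, voiced /dʒ/.
retroflex: voiceless /ʈʂ/, voiced /ɖʐ/.
alveolo-palatal: voiceless /tɕ/, voiced /dʑ/.
Every place of articulation has a voiceless member except alveolar, where /ts/ would be expected.

alveolar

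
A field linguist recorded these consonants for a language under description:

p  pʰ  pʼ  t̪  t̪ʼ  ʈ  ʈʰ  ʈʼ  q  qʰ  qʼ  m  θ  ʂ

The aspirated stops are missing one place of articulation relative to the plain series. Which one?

place of articulation  plain     aspirated  ejective
bilabial          p         pʰ        pʼ      
dental            t̪        —         t̪ʼ     
retroflex         ʈ         ʈʰ        ʈʼ      
uvular            q         qʰ        qʼ      
Every place of articulation has an aspirated member except dental, where /t̪ʰ/ would be expected.

dental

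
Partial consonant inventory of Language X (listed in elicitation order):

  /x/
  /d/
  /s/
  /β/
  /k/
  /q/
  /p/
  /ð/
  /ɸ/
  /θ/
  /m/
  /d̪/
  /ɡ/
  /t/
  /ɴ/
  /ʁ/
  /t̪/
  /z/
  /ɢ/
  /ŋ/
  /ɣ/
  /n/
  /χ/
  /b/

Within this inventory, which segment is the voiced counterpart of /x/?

/x/ is a voiceless velar fricative.
The voiced counterpart is a voiced velar fricative — in this inventory, /ɣ/.

/ɣ/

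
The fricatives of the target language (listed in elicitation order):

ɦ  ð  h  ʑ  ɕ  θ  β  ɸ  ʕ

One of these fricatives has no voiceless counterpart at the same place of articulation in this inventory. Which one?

Bilabial: /ɸ/ ~ /β/
Dental: /θ/ ~ /ð/
Alveolo-palatal: /ɕ/ ~ /ʑ/
Glottal: /h/ ~ /ɦ/
Pharyngeal: only /ʕ/ (voiced); no voiceless partner.
So /ʕ/ is the unpaired segment.

/ʕ/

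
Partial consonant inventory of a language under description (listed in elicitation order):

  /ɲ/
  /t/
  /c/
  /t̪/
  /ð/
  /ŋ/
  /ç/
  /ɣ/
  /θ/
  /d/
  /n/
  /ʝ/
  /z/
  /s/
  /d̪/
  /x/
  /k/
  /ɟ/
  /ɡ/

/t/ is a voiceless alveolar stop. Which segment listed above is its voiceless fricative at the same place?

The voiceless fricative at the same place is a voiceless alveolar fricative — in this inventory, /s/.

/s/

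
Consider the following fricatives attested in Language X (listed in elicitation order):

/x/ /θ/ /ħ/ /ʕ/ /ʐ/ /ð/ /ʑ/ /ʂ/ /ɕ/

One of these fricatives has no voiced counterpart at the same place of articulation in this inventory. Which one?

/x/

Dental: /θ/ ~ /ð/
Retroflex: /ʂ/ ~ /ʐ/
Alveolo-palatal: /ɕ/ ~ /ʑ/
Pharyngeal: /ħ/ ~ /ʕ/
Velar: only /x/ (voiceless); no voiced partner.
So /x/ is the unpaired segment.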